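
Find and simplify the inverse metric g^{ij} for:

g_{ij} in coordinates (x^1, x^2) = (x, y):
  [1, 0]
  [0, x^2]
The metric is diagonal, so g^{ij} is diagonal with entries 1/g_{ii}: diag(1, 1/(x^2)).
g^{ij}:
  [1, 0]
  [0, 1/x^2]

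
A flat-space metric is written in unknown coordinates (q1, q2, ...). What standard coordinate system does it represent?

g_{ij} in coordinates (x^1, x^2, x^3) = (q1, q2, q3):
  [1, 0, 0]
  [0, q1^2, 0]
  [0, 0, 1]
The line element ds^2 = dq1^2 + q1^2 dq2^2 + dq3^2 is dr^2 + r^2 dθ^2 + dz^2 with q1 = r, q2 = θ, q3 = z.
cylindrical coordinates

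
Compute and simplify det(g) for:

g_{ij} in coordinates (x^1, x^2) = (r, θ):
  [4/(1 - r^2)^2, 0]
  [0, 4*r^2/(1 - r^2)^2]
For a 2×2 metric: det(g) = g_{11}·g_{22} - g_{12}·g_{21}
= (4/(1 - r^2)^2)·(4*r^2/(1 - r^2)^2) - (0)·(0)
= 16*r^2/(1 - r^2)^4 - 0
det(g) = 16*r^2/(1 - r^2)^4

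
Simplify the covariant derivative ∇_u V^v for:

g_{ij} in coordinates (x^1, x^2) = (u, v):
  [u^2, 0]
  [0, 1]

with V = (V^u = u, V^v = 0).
Non-zero Christoffel symbols:
Γ^u_{u u} = 1/u
∇_u V^v = ∂_u V^v + Γ^v_{u j} V^j
  = (0) + (0)(u) + (0)(0)
  = 0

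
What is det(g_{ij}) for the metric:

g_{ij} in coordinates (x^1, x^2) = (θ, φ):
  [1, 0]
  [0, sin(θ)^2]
For a 2×2 metric: det(g) = g_{11}·g_{22} - g_{12}·g_{21}
= (1)·(sin(θ)^2) - (0)·(0)
= sin(θ)^2 - 0
det(g) = sin(θ)^2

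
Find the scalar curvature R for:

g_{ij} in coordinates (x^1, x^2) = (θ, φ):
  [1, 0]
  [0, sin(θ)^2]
Non-zero Christoffel symbols (Γ^k_{ij} = Γ^k_{ji}):
Γ^θ_{φ φ} = -sin(2*θ)/2
Γ^φ_{θ φ} = 1/tan(θ)
Ricci tensor (R_{ij} = R^k_{ikj}): R_{θθ} = 1, R_{θφ} = 0, R_{φφ} = sin(θ)^2
Inverse metric: g^{θθ} = 1, g^{φφ} = 1/sin(θ)^2
R = g^{ij} R_{ij} = (1)(1) + (1/sin(θ)^2)(sin(θ)^2) = 2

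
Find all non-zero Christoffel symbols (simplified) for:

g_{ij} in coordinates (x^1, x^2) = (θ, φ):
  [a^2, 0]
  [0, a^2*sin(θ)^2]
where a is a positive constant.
Using Γ^k_{ij} = (1/2) g^{km} (∂_i g_{mj} + ∂_j g_{mi} - ∂_m g_{ij}); the metric is diagonal, so only the m = k term contributes.
Non-zero symbols (using the symmetry Γ^k_{ij} = Γ^k_{ji}):
Γ^θ_{φ φ} = (1/2) g^{θθ} (∂_φ g_{θφ} + ∂_φ g_{θφ} - ∂_θ g_{φφ}) = (1/2)(1/a^2)((0) + (0) - (a^2*sin(2*θ))) = -sin(2*θ)/2
Γ^φ_{θ φ} = (1/2) g^{φφ} (∂_θ g_{φφ} + ∂_φ g_{φθ} - ∂_φ g_{θφ}) = (1/2)(1/(a^2*sin(θ)^2))((a^2*sin(2*θ)) + (0) - (0)) = 1/tan(θ)
All other Christoffel symbols are zero.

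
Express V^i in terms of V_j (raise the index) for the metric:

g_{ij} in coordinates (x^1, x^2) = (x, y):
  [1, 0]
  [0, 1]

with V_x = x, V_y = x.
Inverse metric (diagonal): g^{xx} = 1, g^{yy} = 1
V^i = g^{ij} V_j:
V^x = (1)(x) + (0)(x) = x
V^y = (0)(x) + (1)(x) = x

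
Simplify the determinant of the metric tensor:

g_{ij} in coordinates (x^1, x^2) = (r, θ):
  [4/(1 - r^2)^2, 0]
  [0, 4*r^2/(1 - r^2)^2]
For a 2×2 metric: det(g) = g_{11}·g_{22} - g_{12}·g_{21}
= (4/(1 - r^2)^2)·(4*r^2/(1 - r^2)^2) - (0)·(0)
= 16*r^2/(1 - r^2)^4 - 0
det(g) = 16*r^2/(1 - r^2)^4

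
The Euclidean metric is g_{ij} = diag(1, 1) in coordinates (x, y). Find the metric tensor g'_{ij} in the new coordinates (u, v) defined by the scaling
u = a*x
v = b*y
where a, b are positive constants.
Invert the transformation: x = u/a, y = v/b
g'_{ij} = (∂x^k/∂x'^i)(∂x^l/∂x'^j) g_{kl}; with g_{kl} = δ_{kl} this is Σ_k (∂x^k/∂x'^i)(∂x^k/∂x'^j).
Jacobian: ∂x/∂u = 1/a, ∂x/∂v = 0, ∂y/∂u = 0, ∂y/∂v = 1/b
g'_{uu} = (1/a)(1/a) + (0)(0) = 1/a^2
g'_{uv} = (1/a)(0) + (0)(1/b) = 0
g'_{vv} = (0)(0) + (1/b)(1/b) = 1/b^2
g'_{ij} = diag(1/a^2, 1/b^2)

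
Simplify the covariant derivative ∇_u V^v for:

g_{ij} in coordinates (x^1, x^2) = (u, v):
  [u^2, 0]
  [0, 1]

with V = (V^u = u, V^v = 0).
Non-zero Christoffel symbols:
Γ^u_{u u} = 1/u
∇_u V^v = ∂_u V^v + Γ^v_{u j} V^j
  = (0) + (0)(u) + (0)(0)
  = 0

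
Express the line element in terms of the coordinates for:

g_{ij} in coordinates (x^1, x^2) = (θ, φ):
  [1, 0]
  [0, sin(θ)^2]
ds^2 = g_{ij} dx^i dx^j; only the non-zero components contribute.
ds^2 = dθ^2 + sin(θ)^2 dφ^2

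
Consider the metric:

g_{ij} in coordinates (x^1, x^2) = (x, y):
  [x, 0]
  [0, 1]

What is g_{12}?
With x^1 = x, x^2 = y, g_{12} = g_{xy} is the row-1, column-2 entry of the matrix.
g_{12} = 0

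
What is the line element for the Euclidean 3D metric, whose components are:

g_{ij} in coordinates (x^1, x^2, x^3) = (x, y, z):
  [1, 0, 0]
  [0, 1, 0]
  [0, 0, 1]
ds^2 = g_{ij} dx^i dx^j; only the non-zero components contribute.
ds^2 = dx^2 + dy^2 + dz^2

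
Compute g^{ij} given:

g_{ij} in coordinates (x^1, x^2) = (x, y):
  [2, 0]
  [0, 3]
The metric is diagonal, so g^{ij} is diagonal with entries 1/g_{ii}: diag(1/2, 1/3).
g^{ij}:
  [1/2, 0]
  [0, 1/3]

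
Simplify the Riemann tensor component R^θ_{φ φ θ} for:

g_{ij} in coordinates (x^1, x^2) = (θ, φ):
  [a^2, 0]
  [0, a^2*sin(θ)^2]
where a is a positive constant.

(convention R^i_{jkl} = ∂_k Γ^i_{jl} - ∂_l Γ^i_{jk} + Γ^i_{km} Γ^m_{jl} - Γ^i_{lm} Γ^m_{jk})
Non-zero Christoffel symbols (Γ^k_{ij} = Γ^k_{ji}):
Γ^θ_{φ φ} = -sin(2*θ)/2
Γ^φ_{θ φ} = 1/tan(θ)
R^θ_{φ φ θ} = ∂_φ Γ^θ_{φ θ} - ∂_θ Γ^θ_{φ φ} + Γ^θ_{φ m} Γ^m_{φ θ} - Γ^θ_{θ m} Γ^m_{φ φ}
  = (0) - (-cos(2*θ)) + (-cos(θ)^2) - (0) = -sin(θ)^2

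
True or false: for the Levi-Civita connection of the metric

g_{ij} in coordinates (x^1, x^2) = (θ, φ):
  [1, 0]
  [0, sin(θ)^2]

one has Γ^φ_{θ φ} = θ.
Γ^φ_{θ φ} = (1/2) g^{φφ} (∂_θ g_{φφ} + ∂_φ g_{φθ} - ∂_φ g_{θφ}) = (1/2)(1/sin(θ)^2)((sin(2*θ)) + (0) - (0)) = 1/tan(θ)
This differs from the proposed value θ.
False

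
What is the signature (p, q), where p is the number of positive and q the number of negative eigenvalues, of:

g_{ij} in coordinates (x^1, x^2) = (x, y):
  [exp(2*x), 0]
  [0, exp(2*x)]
The metric is diagonal, so its eigenvalues are the diagonal entries: exp(2*x), exp(2*x) (at a generic point, where coordinate-dependent entries are positive).
2 positive, 0 negative.
(2, 0) - Riemannian (positive definite)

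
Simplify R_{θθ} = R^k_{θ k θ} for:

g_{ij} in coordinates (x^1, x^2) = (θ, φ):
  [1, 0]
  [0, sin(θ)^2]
Non-zero Christoffel symbols (Γ^k_{ij} = Γ^k_{ji}):
Γ^θ_{φ φ} = -sin(2*θ)/2
Γ^φ_{θ φ} = 1/tan(θ)
R^θ_{θ θ θ} = 0 (a repeated index in an antisymmetric pair)
R^φ_{θ φ θ} = ∂_φ Γ^φ_{θ θ} - ∂_θ Γ^φ_{θ φ} + Γ^φ_{φ m} Γ^m_{θ θ} - Γ^φ_{θ m} Γ^m_{θ φ}
  = (0) - (-1/sin(θ)^2) + (0) - (1/tan(θ)^2) = 1
R_{θθ} = R^θ_{θ θ θ} + R^φ_{θ φ θ} = (0) + (1) = 1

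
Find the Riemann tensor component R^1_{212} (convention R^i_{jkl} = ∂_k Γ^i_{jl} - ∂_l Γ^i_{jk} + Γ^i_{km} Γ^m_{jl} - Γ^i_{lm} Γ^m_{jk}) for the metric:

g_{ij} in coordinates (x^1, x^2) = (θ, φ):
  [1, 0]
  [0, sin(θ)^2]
Non-zero Christoffel symbols (Γ^k_{ij} = Γ^k_{ji}):
Γ^θ_{φ φ} = -sin(2*θ)/2
Γ^φ_{θ φ} = 1/tan(θ)
R^θ_{φ θ φ} = ∂_θ Γ^θ_{φ φ} - ∂_φ Γ^θ_{φ θ} + Γ^θ_{θ m} Γ^m_{φ φ} - Γ^θ_{φ m} Γ^m_{φ θ}
  = (-cos(2*θ)) - (0) + (0) - (-cos(θ)^2) = sin(θ)^2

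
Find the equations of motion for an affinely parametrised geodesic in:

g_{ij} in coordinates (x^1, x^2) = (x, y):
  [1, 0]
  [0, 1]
Geodesic equation: d^2x^k/dλ^2 + Γ^k_{ij} (dx^i/dλ)(dx^j/dλ) = 0.
All Christoffel symbols vanish, so the geodesics are straight lines:
d^2x/dλ^2 = 0
d^2y/dλ^2 = 0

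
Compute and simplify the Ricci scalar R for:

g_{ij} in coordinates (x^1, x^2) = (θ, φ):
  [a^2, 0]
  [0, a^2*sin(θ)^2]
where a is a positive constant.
Non-zero Christoffel symbols (Γ^k_{ij} = Γ^k_{ji}):
Γ^θ_{φ φ} = -sin(2*θ)/2
Γ^φ_{θ φ} = 1/tan(θ)
Ricci tensor (R_{ij} = R^k_{ikj}): R_{θθ} = 1, R_{θφ} = 0, R_{φφ} = sin(θ)^2
Inverse metric: g^{θθ} = 1/a^2, g^{φφ} = 1/(a^2*sin(θ)^2)
R = g^{ij} R_{ij} = (1/a^2)(1) + (1/(a^2*sin(θ)^2))(sin(θ)^2) = 2/a^2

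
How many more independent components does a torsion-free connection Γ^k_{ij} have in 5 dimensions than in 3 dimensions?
Independent components in n dimensions: n × n(n+1)/2 = n^2(n+1)/2.
5D: 5 × 15 = 75
3D: 3 × 6 = 18
Difference = 75 - 18 = 57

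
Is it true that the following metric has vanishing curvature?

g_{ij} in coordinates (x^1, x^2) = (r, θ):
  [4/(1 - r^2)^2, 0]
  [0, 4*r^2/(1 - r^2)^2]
Non-zero Christoffel symbols:
Γ^r_{r r} = 2*r/(1 - r^2)
Γ^r_{θ θ} = (r^3 + r)/(r^2 - 1)
Γ^θ_{r θ} = (-r^2 - 1)/(r^3 - r)
Ricci tensor: R_{rr} = -4/(r^2 - 1)^2, R_{rθ} = 0, R_{θθ} = -4*r^2/(r^2 - 1)^2
The Ricci tensor is non-zero, so the Riemann tensor is non-zero: not flat.
No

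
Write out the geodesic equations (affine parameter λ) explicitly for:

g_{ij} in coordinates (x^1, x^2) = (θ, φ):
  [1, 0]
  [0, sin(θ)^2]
Geodesic equation: d^2x^k/dλ^2 + Γ^k_{ij} (dx^i/dλ)(dx^j/dλ) = 0.
Non-zero Christoffel symbols:
Γ^θ_{φ φ} = -sin(2*θ)/2
Γ^φ_{θ φ} = 1/tan(θ)
Substituting (the symmetric pair Γ^k_{ij}, Γ^k_{ji} combines into a factor 2):
d^2θ/dλ^2 - (sin(2*θ)/2) (dφ/dλ)^2 = 0
d^2φ/dλ^2 + (2/tan(θ)) (dθ/dλ)(dφ/dλ) = 0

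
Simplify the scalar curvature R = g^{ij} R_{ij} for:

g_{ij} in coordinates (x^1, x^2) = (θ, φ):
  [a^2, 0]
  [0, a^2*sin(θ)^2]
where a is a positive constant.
Non-zero Christoffel symbols (Γ^k_{ij} = Γ^k_{ji}):
Γ^θ_{φ φ} = -sin(2*θ)/2
Γ^φ_{θ φ} = 1/tan(θ)
Ricci tensor (R_{ij} = R^k_{ikj}): R_{θθ} = 1, R_{θφ} = 0, R_{φφ} = sin(θ)^2
Inverse metric: g^{θθ} = 1/a^2, g^{φφ} = 1/(a^2*sin(θ)^2)
R = g^{ij} R_{ij} = (1/a^2)(1) + (1/(a^2*sin(θ)^2))(sin(θ)^2) = 2/a^2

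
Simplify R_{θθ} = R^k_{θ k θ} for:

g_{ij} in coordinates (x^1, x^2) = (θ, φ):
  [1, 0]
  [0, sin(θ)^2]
Non-zero Christoffel symbols (Γ^k_{ij} = Γ^k_{ji}):
Γ^θ_{φ φ} = -sin(2*θ)/2
Γ^φ_{θ φ} = 1/tan(θ)
R^θ_{θ θ θ} = 0 (a repeated index in an antisymmetric pair)
R^φ_{θ φ θ} = ∂_φ Γ^φ_{θ θ} - ∂_θ Γ^φ_{θ φ} + Γ^φ_{φ m} Γ^m_{θ θ} - Γ^φ_{θ m} Γ^m_{θ φ}
  = (0) - (-1/sin(θ)^2) + (0) - (1/tan(θ)^2) = 1
R_{θθ} = R^θ_{θ θ θ} + R^φ_{θ φ θ} = (0) + (1) = 1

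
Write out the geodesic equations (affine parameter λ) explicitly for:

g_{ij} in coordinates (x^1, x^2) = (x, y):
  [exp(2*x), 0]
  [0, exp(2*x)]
Geodesic equation: d^2x^k/dλ^2 + Γ^k_{ij} (dx^i/dλ)(dx^j/dλ) = 0.
Non-zero Christoffel symbols:
Γ^x_{x x} = 1
Γ^x_{y y} = -1
Γ^y_{x y} = 1
Substituting (the symmetric pair Γ^k_{ij}, Γ^k_{ji} combines into a factor 2):
d^2x/dλ^2 + (dx/dλ)^2 - (dy/dλ)^2 = 0
d^2y/dλ^2 + 2 (dx/dλ)(dy/dλ) = 0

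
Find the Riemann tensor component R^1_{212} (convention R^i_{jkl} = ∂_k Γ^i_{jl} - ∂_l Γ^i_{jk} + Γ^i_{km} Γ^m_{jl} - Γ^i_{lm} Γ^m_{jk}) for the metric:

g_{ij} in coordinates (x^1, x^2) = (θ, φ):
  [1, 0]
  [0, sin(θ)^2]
Non-zero Christoffel symbols (Γ^k_{ij} = Γ^k_{ji}):
Γ^θ_{φ φ} = -sin(2*θ)/2
Γ^φ_{θ φ} = 1/tan(θ)
R^θ_{φ θ φ} = ∂_θ Γ^θ_{φ φ} - ∂_φ Γ^θ_{φ θ} + Γ^θ_{θ m} Γ^m_{φ φ} - Γ^θ_{φ m} Γ^m_{φ θ}
  = (-cos(2*θ)) - (0) + (0) - (-cos(θ)^2) = sin(θ)^2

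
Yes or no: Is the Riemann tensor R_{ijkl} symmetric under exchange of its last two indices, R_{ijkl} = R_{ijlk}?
It is antisymmetric in the last pair: R_{ijkl} = -R_{ijlk}.
No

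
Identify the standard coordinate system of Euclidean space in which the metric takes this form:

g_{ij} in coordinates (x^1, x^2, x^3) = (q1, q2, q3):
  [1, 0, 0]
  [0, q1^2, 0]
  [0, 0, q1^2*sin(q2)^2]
The line element ds^2 = dq1^2 + q1^2 dq2^2 + q1^2 sin(q2)^2 dq3^2 is dr^2 + r^2 dθ^2 + r^2 sin(θ)^2 dφ^2 with q1 = r, q2 = θ, q3 = φ.
spherical coordinates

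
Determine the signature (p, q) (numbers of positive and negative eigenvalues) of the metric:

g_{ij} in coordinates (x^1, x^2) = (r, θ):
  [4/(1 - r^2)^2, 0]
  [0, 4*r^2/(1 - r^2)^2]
The metric is diagonal, so its eigenvalues are the diagonal entries: 4/(1 - r^2)^2, 4*r^2/(1 - r^2)^2 (at a generic point, where coordinate-dependent entries are positive).
2 positive, 0 negative.
(2, 0) - Riemannian (positive definite)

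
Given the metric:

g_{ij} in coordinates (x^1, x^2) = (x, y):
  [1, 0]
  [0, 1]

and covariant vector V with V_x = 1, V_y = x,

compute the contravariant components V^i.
Inverse metric (diagonal): g^{xx} = 1, g^{yy} = 1
V^i = g^{ij} V_j:
V^x = (1)(1) + (0)(x) = 1
V^y = (0)(1) + (1)(x) = x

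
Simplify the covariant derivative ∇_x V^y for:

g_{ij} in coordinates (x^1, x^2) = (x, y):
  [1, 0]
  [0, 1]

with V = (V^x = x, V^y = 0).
All Christoffel symbols are zero.
∇_x V^y = ∂_x V^y + Γ^y_{x j} V^j
  = (0) + (0)(x) + (0)(0)
  = 0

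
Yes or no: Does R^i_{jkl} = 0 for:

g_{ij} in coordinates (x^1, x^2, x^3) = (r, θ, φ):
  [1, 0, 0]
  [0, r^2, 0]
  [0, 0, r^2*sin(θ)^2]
Non-zero Christoffel symbols:
Γ^r_{θ θ} = -r
Γ^r_{φ φ} = -r*sin(θ)^2
Γ^θ_{r θ} = 1/r
Γ^θ_{φ φ} = -sin(2*θ)/2
Γ^φ_{r φ} = 1/r
Γ^φ_{θ φ} = 1/tan(θ)
Ricci tensor: R_{rr} = 0, R_{rθ} = 0, R_{rφ} = 0, R_{θθ} = 0, R_{θφ} = 0, R_{φφ} = 0
All R_{ij} vanish; in 3 dimensions the Riemann tensor is fully determined by the Ricci tensor, so R^i_{jkl} = 0: the metric is flat (curvilinear coordinates on flat space).
Yes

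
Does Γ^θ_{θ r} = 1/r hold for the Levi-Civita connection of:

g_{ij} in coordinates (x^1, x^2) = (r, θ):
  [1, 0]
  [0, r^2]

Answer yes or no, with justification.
Γ^θ_{θ r} = (1/2) g^{θθ} (∂_θ g_{θr} + ∂_r g_{θθ} - ∂_θ g_{θr}) = (1/2)(1/r^2)((0) + (2*r) - (0)) = 1/r
This equals the proposed value 1/r.
Yes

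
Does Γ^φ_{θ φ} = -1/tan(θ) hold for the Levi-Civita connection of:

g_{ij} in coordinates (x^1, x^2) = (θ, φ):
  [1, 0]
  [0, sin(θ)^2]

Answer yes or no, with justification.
Γ^φ_{θ φ} = (1/2) g^{φφ} (∂_θ g_{φφ} + ∂_φ g_{φθ} - ∂_φ g_{θφ}) = (1/2)(1/sin(θ)^2)((sin(2*θ)) + (0) - (0)) = 1/tan(θ)
This differs from the proposed value -1/tan(θ).
No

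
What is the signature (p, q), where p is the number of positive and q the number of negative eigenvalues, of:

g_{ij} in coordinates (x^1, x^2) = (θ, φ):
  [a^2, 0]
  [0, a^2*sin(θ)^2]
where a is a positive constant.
The metric is diagonal, so its eigenvalues are the diagonal entries: a^2, a^2*sin(θ)^2 (at a generic point, where coordinate-dependent entries are positive).
2 positive, 0 negative.
(2, 0) - Riemannian (positive definite)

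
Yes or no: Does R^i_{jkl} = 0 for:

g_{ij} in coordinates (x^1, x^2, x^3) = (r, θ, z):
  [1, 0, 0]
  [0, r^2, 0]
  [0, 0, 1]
Non-zero Christoffel symbols:
Γ^r_{θ θ} = -r
Γ^θ_{r θ} = 1/r
Ricci tensor: R_{rr} = 0, R_{rθ} = 0, R_{rz} = 0, R_{θθ} = 0, R_{θz} = 0, R_{zz} = 0
All R_{ij} vanish; in 3 dimensions the Riemann tensor is fully determined by the Ricci tensor, so R^i_{jkl} = 0: the metric is flat (curvilinear coordinates on flat space).
Yes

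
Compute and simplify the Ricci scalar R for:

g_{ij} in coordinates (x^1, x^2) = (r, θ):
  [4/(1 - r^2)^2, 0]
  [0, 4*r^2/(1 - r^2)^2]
Non-zero Christoffel symbols (Γ^k_{ij} = Γ^k_{ji}):
Γ^r_{r r} = 2*r/(1 - r^2)
Γ^r_{θ θ} = (r^3 + r)/(r^2 - 1)
Γ^θ_{r θ} = (-r^2 - 1)/(r^3 - r)
Ricci tensor (R_{ij} = R^k_{ikj}): R_{rr} = -4/(r^2 - 1)^2, R_{rθ} = 0, R_{θθ} = -4*r^2/(r^2 - 1)^2
Inverse metric: g^{rr} = (1 - r^2)^2/4, g^{θθ} = (1 - r^2)^2/(4*r^2)
R = g^{ij} R_{ij} = ((1 - r^2)^2/4)(-4/(r^2 - 1)^2) + ((1 - r^2)^2/(4*r^2))(-4*r^2/(r^2 - 1)^2) = -2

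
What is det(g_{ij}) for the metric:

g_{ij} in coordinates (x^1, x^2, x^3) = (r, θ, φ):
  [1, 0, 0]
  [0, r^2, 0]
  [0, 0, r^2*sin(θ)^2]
Diagonal metric: det(g) = g_{11}·g_{22}·g_{33}
= (1)·(r^2)·(r^2*sin(θ)^2)
det(g) = r^4*sin(θ)^2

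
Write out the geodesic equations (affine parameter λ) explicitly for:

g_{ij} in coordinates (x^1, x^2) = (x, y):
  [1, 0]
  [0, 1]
Geodesic equation: d^2x^k/dλ^2 + Γ^k_{ij} (dx^i/dλ)(dx^j/dλ) = 0.
All Christoffel symbols vanish, so the geodesics are straight lines:
d^2x/dλ^2 = 0
d^2y/dλ^2 = 0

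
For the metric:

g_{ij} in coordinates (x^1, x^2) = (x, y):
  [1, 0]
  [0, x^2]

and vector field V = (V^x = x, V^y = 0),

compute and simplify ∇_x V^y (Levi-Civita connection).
Non-zero Christoffel symbols:
Γ^x_{y y} = -x
Γ^y_{x y} = 1/x
∇_x V^y = ∂_x V^y + Γ^y_{x j} V^j
  = (0) + (0)(x) + (1/x)(0)
  = 0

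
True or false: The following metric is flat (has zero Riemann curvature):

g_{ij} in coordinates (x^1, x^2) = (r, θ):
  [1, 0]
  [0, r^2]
Non-zero Christoffel symbols:
Γ^r_{θ θ} = -r
Γ^θ_{r θ} = 1/r
Ricci tensor: R_{rr} = 0, R_{rθ} = 0, R_{θθ} = 0
All R_{ij} vanish; in 2 dimensions the Riemann tensor is fully determined by the Ricci tensor, so R^i_{jkl} = 0: the metric is flat (curvilinear coordinates on flat space).
True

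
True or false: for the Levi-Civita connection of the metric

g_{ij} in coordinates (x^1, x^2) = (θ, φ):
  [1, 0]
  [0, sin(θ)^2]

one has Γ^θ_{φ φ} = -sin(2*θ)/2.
Γ^θ_{φ φ} = (1/2) g^{θθ} (∂_φ g_{θφ} + ∂_φ g_{θφ} - ∂_θ g_{φφ}) = (1/2)(1)((0) + (0) - (sin(2*θ))) = -sin(2*θ)/2
This equals the proposed value -sin(2*θ)/2.
True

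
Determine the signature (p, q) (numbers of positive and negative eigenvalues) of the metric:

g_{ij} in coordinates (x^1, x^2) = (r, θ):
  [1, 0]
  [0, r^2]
The metric is diagonal, so its eigenvalues are the diagonal entries: 1, r^2 (at a generic point, where coordinate-dependent entries are positive).
2 positive, 0 negative.
(2, 0) - Riemannian (positive definite)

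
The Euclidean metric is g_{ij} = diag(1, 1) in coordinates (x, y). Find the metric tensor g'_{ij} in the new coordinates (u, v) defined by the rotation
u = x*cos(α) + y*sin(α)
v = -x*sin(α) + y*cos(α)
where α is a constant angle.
Invert the transformation: x = u*cos(α) - v*sin(α), y = u*sin(α) + v*cos(α)
g'_{ij} = (∂x^k/∂x'^i)(∂x^l/∂x'^j) g_{kl}; with g_{kl} = δ_{kl} this is Σ_k (∂x^k/∂x'^i)(∂x^k/∂x'^j).
Jacobian: ∂x/∂u = cos(α), ∂x/∂v = -sin(α), ∂y/∂u = sin(α), ∂y/∂v = cos(α)
g'_{uu} = (cos(α))(cos(α)) + (sin(α))(sin(α)) = 1
g'_{uv} = (cos(α))(-sin(α)) + (sin(α))(cos(α)) = 0
g'_{vv} = (-sin(α))(-sin(α)) + (cos(α))(cos(α)) = 1
g'_{ij} = diag(1, 1)
The Euclidean metric is invariant under rotations.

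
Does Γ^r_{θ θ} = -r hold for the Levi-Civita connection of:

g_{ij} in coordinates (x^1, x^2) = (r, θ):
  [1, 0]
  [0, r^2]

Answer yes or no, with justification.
Γ^r_{θ θ} = (1/2) g^{rr} (∂_θ g_{rθ} + ∂_θ g_{rθ} - ∂_r g_{θθ}) = (1/2)(1)((0) + (0) - (2*r)) = -r
This equals the proposed value -r.
Yes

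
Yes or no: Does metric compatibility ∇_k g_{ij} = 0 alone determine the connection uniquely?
One also needs vanishing torsion; metric compatibility plus torsion-freeness singles out the Levi-Civita connection.
No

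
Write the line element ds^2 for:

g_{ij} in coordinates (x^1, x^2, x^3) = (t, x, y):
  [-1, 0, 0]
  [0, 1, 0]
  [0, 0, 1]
ds^2 = g_{ij} dx^i dx^j; only the non-zero components contribute.
ds^2 = -dt^2 + dx^2 + dy^2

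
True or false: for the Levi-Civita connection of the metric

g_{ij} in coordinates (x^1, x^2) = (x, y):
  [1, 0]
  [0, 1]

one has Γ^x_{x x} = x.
Γ^x_{x x} = (1/2) g^{xx} (∂_x g_{xx} + ∂_x g_{xx} - ∂_x g_{xx}) = (1/2)(1)((0) + (0) - (0)) = 0
This differs from the proposed value x.
False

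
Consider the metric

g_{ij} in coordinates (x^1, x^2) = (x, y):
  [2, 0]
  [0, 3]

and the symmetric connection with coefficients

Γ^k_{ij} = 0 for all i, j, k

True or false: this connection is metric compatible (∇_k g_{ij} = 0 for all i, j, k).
Using ∇_k g_{ij} = ∂_k g_{ij} - Γ^m_{ki} g_{mj} - Γ^m_{kj} g_{im}:
e.g. ∇_y g_{yy} = (0) - (0) - (0) = 0
Every component ∇_k g_{ij} vanishes: the connection is metric compatible.
True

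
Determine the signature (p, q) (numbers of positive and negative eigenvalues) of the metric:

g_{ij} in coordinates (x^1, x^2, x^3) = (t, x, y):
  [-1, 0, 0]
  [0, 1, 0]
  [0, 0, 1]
The metric is diagonal, so its eigenvalues are the diagonal entries: -1, 1, 1 (at a generic point, where coordinate-dependent entries are positive).
2 positive, 1 negative.
(2, 1) - Lorentzian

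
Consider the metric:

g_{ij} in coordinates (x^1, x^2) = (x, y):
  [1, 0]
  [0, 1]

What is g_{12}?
With x^1 = x, x^2 = y, g_{12} = g_{xy} is the row-1, column-2 entry of the matrix.
g_{12} = 0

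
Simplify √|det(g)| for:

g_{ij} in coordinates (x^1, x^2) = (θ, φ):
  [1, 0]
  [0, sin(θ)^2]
det(g) = sin(θ)^2
√|det(g)| = sin(θ) (taking 0 < θ < π so that |sin(θ)| = sin(θ))
Volume element: dV = sin(θ) dθ dφ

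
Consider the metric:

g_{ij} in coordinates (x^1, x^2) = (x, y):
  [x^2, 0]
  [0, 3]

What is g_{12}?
With x^1 = x, x^2 = y, g_{12} = g_{xy} is the row-1, column-2 entry of the matrix.
g_{12} = 0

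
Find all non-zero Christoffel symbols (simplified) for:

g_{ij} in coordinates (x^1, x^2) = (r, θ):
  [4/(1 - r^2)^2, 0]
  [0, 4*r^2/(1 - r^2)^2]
Using Γ^k_{ij} = (1/2) g^{km} (∂_i g_{mj} + ∂_j g_{mi} - ∂_m g_{ij}); the metric is diagonal, so only the m = k term contributes.
Non-zero symbols (using the symmetry Γ^k_{ij} = Γ^k_{ji}):
Γ^r_{r r} = (1/2) g^{rr} (∂_r g_{rr} + ∂_r g_{rr} - ∂_r g_{rr}) = (1/2)((1 - r^2)^2/4)((16*r/(1 - r^2)^3) + (16*r/(1 - r^2)^3) - (16*r/(1 - r^2)^3)) = 2*r/(1 - r^2)
Γ^r_{θ θ} = (1/2) g^{rr} (∂_θ g_{rθ} + ∂_θ g_{rθ} - ∂_r g_{θθ}) = (1/2)((1 - r^2)^2/4)((0) + (0) - (-8*(r^3 + r)/(r^2 - 1)^3)) = (r^3 + r)/(r^2 - 1)
Γ^θ_{r θ} = (1/2) g^{θθ} (∂_r g_{θθ} + ∂_θ g_{θr} - ∂_θ g_{rθ}) = (1/2)((1 - r^2)^2/(4*r^2))((-8*(r^3 + r)/(r^2 - 1)^3) + (0) - (0)) = (-r^2 - 1)/(r^3 - r)
All other Christoffel symbols are zero.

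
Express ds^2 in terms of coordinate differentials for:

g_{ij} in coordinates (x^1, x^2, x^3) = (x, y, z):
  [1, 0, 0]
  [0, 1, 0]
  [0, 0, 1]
ds^2 = g_{ij} dx^i dx^j; only the non-zero components contribute.
ds^2 = dx^2 + dy^2 + dz^2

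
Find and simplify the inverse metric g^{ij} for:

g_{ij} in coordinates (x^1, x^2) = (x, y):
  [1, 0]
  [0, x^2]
The metric is diagonal, so g^{ij} is diagonal with entries 1/g_{ii}: diag(1, 1/(x^2)).
g^{ij}:
  [1, 0]
  [0, 1/x^2]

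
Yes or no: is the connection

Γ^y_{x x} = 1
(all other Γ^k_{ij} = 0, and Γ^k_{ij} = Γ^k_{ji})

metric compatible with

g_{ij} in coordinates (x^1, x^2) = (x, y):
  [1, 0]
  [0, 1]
Using ∇_k g_{ij} = ∂_k g_{ij} - Γ^m_{ki} g_{mj} - Γ^m_{kj} g_{im}:
∇_x g_{xy} = (0) - (1) - (0) = -1 ≠ 0
So the connection is not metric compatible (it is not the Levi-Civita connection).
No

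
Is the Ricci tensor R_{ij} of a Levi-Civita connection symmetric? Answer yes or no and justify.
R_{ij} = R^k_{ikj}; the pair symmetry R_{kilj} = R_{ljki} gives R_{ij} = R_{ji}.
Yes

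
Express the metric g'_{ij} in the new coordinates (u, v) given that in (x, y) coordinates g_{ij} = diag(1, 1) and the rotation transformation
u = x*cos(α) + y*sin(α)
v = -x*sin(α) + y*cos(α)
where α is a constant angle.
Invert the transformation: x = u*cos(α) - v*sin(α), y = u*sin(α) + v*cos(α)
g'_{ij} = (∂x^k/∂x'^i)(∂x^l/∂x'^j) g_{kl}; with g_{kl} = δ_{kl} this is Σ_k (∂x^k/∂x'^i)(∂x^k/∂x'^j).
Jacobian: ∂x/∂u = cos(α), ∂x/∂v = -sin(α), ∂y/∂u = sin(α), ∂y/∂v = cos(α)
g'_{uu} = (cos(α))(cos(α)) + (sin(α))(sin(α)) = 1
g'_{uv} = (cos(α))(-sin(α)) + (sin(α))(cos(α)) = 0
g'_{vv} = (-sin(α))(-sin(α)) + (cos(α))(cos(α)) = 1
g'_{ij} = diag(1, 1)
The Euclidean metric is invariant under rotations.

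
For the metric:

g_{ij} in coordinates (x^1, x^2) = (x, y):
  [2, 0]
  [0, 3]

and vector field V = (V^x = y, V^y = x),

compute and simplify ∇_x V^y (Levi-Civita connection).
All Christoffel symbols are zero.
∇_x V^y = ∂_x V^y + Γ^y_{x j} V^j
  = (1) + (0)(y) + (0)(x)
  = 1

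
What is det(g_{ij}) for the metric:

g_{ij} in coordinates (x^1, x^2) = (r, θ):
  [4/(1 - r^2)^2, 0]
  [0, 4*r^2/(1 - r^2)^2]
For a 2×2 metric: det(g) = g_{11}·g_{22} - g_{12}·g_{21}
= (4/(1 - r^2)^2)·(4*r^2/(1 - r^2)^2) - (0)·(0)
= 16*r^2/(1 - r^2)^4 - 0
det(g) = 16*r^2/(1 - r^2)^4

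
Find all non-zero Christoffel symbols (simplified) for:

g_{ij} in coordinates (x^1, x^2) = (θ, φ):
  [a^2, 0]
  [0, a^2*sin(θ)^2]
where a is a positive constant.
Using Γ^k_{ij} = (1/2) g^{km} (∂_i g_{mj} + ∂_j g_{mi} - ∂_m g_{ij}); the metric is diagonal, so only the m = k term contributes.
Non-zero symbols (using the symmetry Γ^k_{ij} = Γ^k_{ji}):
Γ^θ_{φ φ} = (1/2) g^{θθ} (∂_φ g_{θφ} + ∂_φ g_{θφ} - ∂_θ g_{φφ}) = (1/2)(1/a^2)((0) + (0) - (a^2*sin(2*θ))) = -sin(2*θ)/2
Γ^φ_{θ φ} = (1/2) g^{φφ} (∂_θ g_{φφ} + ∂_φ g_{φθ} - ∂_φ g_{θφ}) = (1/2)(1/(a^2*sin(θ)^2))((a^2*sin(2*θ)) + (0) - (0)) = 1/tan(θ)
All other Christoffel symbols are zero.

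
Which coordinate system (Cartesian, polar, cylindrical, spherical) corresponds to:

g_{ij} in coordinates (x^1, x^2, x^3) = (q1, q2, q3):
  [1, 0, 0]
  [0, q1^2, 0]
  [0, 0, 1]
The line element ds^2 = dq1^2 + q1^2 dq2^2 + dq3^2 is dr^2 + r^2 dθ^2 + dz^2 with q1 = r, q2 = θ, q3 = z.
cylindrical coordinates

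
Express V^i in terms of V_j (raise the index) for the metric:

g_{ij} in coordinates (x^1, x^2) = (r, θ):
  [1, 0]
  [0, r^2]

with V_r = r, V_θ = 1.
Inverse metric (diagonal): g^{rr} = 1, g^{θθ} = 1/r^2
V^i = g^{ij} V_j:
V^r = (1)(r) + (0)(1) = r
V^θ = (0)(r) + (1/r^2)(1) = 1/r^2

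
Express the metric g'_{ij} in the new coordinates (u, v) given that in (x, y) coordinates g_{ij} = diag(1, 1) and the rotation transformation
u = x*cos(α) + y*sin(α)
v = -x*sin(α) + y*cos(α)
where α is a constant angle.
Invert the transformation: x = u*cos(α) - v*sin(α), y = u*sin(α) + v*cos(α)
g'_{ij} = (∂x^k/∂x'^i)(∂x^l/∂x'^j) g_{kl}; with g_{kl} = δ_{kl} this is Σ_k (∂x^k/∂x'^i)(∂x^k/∂x'^j).
Jacobian: ∂x/∂u = cos(α), ∂x/∂v = -sin(α), ∂y/∂u = sin(α), ∂y/∂v = cos(α)
g'_{uu} = (cos(α))(cos(α)) + (sin(α))(sin(α)) = 1
g'_{uv} = (cos(α))(-sin(α)) + (sin(α))(cos(α)) = 0
g'_{vv} = (-sin(α))(-sin(α)) + (cos(α))(cos(α)) = 1
g'_{ij} = diag(1, 1)
The Euclidean metric is invariant under rotations.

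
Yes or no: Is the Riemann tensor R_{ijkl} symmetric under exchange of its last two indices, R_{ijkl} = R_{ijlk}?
It is antisymmetric in the last pair: R_{ijkl} = -R_{ijlk}.
No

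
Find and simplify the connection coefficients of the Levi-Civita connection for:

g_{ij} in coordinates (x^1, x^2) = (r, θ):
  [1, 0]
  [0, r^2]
Using Γ^k_{ij} = (1/2) g^{km} (∂_i g_{mj} + ∂_j g_{mi} - ∂_m g_{ij}); the metric is diagonal, so only the m = k term contributes.
Non-zero symbols (using the symmetry Γ^k_{ij} = Γ^k_{ji}):
Γ^r_{θ θ} = (1/2) g^{rr} (∂_θ g_{rθ} + ∂_θ g_{rθ} - ∂_r g_{θθ}) = (1/2)(1)((0) + (0) - (2*r)) = -r
Γ^θ_{r θ} = (1/2) g^{θθ} (∂_r g_{θθ} + ∂_θ g_{θr} - ∂_θ g_{rθ}) = (1/2)(1/r^2)((2*r) + (0) - (0)) = 1/r
All other Christoffel symbols are zero.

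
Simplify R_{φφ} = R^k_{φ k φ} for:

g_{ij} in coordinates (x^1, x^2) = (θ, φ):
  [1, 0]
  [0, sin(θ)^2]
Non-zero Christoffel symbols (Γ^k_{ij} = Γ^k_{ji}):
Γ^θ_{φ φ} = -sin(2*θ)/2
Γ^φ_{θ φ} = 1/tan(θ)
R^θ_{φ θ φ} = ∂_θ Γ^θ_{φ φ} - ∂_φ Γ^θ_{φ θ} + Γ^θ_{θ m} Γ^m_{φ φ} - Γ^θ_{φ m} Γ^m_{φ θ}
  = (-cos(2*θ)) - (0) + (0) - (-cos(θ)^2) = sin(θ)^2
R^φ_{φ φ φ} = 0 (a repeated index in an antisymmetric pair)
R_{φφ} = R^θ_{φ θ φ} + R^φ_{φ φ φ} = (sin(θ)^2) + (0) = sin(θ)^2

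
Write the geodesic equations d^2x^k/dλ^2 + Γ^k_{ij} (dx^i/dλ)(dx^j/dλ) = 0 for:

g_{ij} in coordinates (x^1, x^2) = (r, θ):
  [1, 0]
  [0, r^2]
Geodesic equation: d^2x^k/dλ^2 + Γ^k_{ij} (dx^i/dλ)(dx^j/dλ) = 0.
Non-zero Christoffel symbols:
Γ^r_{θ θ} = -r
Γ^θ_{r θ} = 1/r
Substituting (the symmetric pair Γ^k_{ij}, Γ^k_{ji} combines into a factor 2):
d^2r/dλ^2 - r (dθ/dλ)^2 = 0
d^2θ/dλ^2 + (2/r) (dr/dλ)(dθ/dλ) = 0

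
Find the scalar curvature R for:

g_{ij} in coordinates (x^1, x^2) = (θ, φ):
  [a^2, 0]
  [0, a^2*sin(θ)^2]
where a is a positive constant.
Non-zero Christoffel symbols (Γ^k_{ij} = Γ^k_{ji}):
Γ^θ_{φ φ} = -sin(2*θ)/2
Γ^φ_{θ φ} = 1/tan(θ)
Ricci tensor (R_{ij} = R^k_{ikj}): R_{θθ} = 1, R_{θφ} = 0, R_{φφ} = sin(θ)^2
Inverse metric: g^{θθ} = 1/a^2, g^{φφ} = 1/(a^2*sin(θ)^2)
R = g^{ij} R_{ij} = (1/a^2)(1) + (1/(a^2*sin(θ)^2))(sin(θ)^2) = 2/a^2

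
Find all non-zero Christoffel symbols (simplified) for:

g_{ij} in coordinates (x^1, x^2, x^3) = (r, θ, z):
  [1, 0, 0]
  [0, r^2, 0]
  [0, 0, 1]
Using Γ^k_{ij} = (1/2) g^{km} (∂_i g_{mj} + ∂_j g_{mi} - ∂_m g_{ij}); the metric is diagonal, so only the m = k term contributes.
Non-zero symbols (using the symmetry Γ^k_{ij} = Γ^k_{ji}):
Γ^r_{θ θ} = (1/2) g^{rr} (∂_θ g_{rθ} + ∂_θ g_{rθ} - ∂_r g_{θθ}) = (1/2)(1)((0) + (0) - (2*r)) = -r
Γ^θ_{r θ} = (1/2) g^{θθ} (∂_r g_{θθ} + ∂_θ g_{θr} - ∂_θ g_{rθ}) = (1/2)(1/r^2)((2*r) + (0) - (0)) = 1/r
All other Christoffel symbols are zero.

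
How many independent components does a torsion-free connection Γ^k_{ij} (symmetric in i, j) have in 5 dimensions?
Γ^k_{ij} has n choices for the upper index and n(n+1)/2 independent symmetric lower index pairs.
Total = 5 × 5×6/2 = 5 × 15 = 75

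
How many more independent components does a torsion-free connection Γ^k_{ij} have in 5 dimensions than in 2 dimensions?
Independent components in n dimensions: n × n(n+1)/2 = n^2(n+1)/2.
5D: 5 × 15 = 75
2D: 2 × 3 = 6
Difference = 75 - 6 = 69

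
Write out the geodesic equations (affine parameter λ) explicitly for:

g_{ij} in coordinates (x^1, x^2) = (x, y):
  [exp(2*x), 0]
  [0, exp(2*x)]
Geodesic equation: d^2x^k/dλ^2 + Γ^k_{ij} (dx^i/dλ)(dx^j/dλ) = 0.
Non-zero Christoffel symbols:
Γ^x_{x x} = 1
Γ^x_{y y} = -1
Γ^y_{x y} = 1
Substituting (the symmetric pair Γ^k_{ij}, Γ^k_{ji} combines into a factor 2):
d^2x/dλ^2 + (dx/dλ)^2 - (dy/dλ)^2 = 0
d^2y/dλ^2 + 2 (dx/dλ)(dy/dλ) = 0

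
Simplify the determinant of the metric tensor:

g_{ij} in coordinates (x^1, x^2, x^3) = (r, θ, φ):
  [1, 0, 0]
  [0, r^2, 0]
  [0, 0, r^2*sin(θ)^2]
Diagonal metric: det(g) = g_{11}·g_{22}·g_{33}
= (1)·(r^2)·(r^2*sin(θ)^2)
det(g) = r^4*sin(θ)^2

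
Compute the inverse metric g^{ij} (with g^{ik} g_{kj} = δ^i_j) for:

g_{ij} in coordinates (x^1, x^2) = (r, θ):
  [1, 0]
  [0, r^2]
The metric is diagonal, so g^{ij} is diagonal with entries 1/g_{ii}: diag(1, 1/(r^2)).
g^{ij}:
  [1, 0]
  [0, 1/r^2]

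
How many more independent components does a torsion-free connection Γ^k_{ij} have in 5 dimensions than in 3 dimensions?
Independent components in n dimensions: n × n(n+1)/2 = n^2(n+1)/2.
5D: 5 × 15 = 75
3D: 3 × 6 = 18
Difference = 75 - 18 = 57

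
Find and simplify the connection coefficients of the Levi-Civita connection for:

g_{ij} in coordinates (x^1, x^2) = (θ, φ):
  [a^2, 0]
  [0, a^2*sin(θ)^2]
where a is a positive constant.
Using Γ^k_{ij} = (1/2) g^{km} (∂_i g_{mj} + ∂_j g_{mi} - ∂_m g_{ij}); the metric is diagonal, so only the m = k term contributes.
Non-zero symbols (using the symmetry Γ^k_{ij} = Γ^k_{ji}):
Γ^θ_{φ φ} = (1/2) g^{θθ} (∂_φ g_{θφ} + ∂_φ g_{θφ} - ∂_θ g_{φφ}) = (1/2)(1/a^2)((0) + (0) - (a^2*sin(2*θ))) = -sin(2*θ)/2
Γ^φ_{θ φ} = (1/2) g^{φφ} (∂_θ g_{φφ} + ∂_φ g_{φθ} - ∂_φ g_{θφ}) = (1/2)(1/(a^2*sin(θ)^2))((a^2*sin(2*θ)) + (0) - (0)) = 1/tan(θ)
All other Christoffel symbols are zero.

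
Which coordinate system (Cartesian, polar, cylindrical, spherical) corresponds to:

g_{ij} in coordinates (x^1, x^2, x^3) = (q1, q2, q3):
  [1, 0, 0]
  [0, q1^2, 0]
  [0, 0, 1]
The line element ds^2 = dq1^2 + q1^2 dq2^2 + dq3^2 is dr^2 + r^2 dθ^2 + dz^2 with q1 = r, q2 = θ, q3 = z.
cylindrical coordinates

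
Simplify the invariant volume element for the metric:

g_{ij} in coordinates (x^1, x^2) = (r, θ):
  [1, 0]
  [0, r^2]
det(g) = r^2
√|det(g)| = r
Volume element: dV = r dr dθ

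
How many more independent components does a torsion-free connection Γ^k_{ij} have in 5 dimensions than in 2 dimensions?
Independent components in n dimensions: n × n(n+1)/2 = n^2(n+1)/2.
5D: 5 × 15 = 75
2D: 2 × 3 = 6
Difference = 75 - 6 = 69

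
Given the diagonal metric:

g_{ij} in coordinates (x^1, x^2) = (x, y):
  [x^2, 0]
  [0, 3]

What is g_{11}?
With x^1 = x, x^2 = y, g_{11} = g_{xx} is the row-1, column-1 entry of the matrix.
g_{11} = x^2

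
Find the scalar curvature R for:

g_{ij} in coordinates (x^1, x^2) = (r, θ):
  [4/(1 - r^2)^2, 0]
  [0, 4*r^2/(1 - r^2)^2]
Non-zero Christoffel symbols (Γ^k_{ij} = Γ^k_{ji}):
Γ^r_{r r} = 2*r/(1 - r^2)
Γ^r_{θ θ} = (r^3 + r)/(r^2 - 1)
Γ^θ_{r θ} = (-r^2 - 1)/(r^3 - r)
Ricci tensor (R_{ij} = R^k_{ikj}): R_{rr} = -4/(r^2 - 1)^2, R_{rθ} = 0, R_{θθ} = -4*r^2/(r^2 - 1)^2
Inverse metric: g^{rr} = (1 - r^2)^2/4, g^{θθ} = (1 - r^2)^2/(4*r^2)
R = g^{ij} R_{ij} = ((1 - r^2)^2/4)(-4/(r^2 - 1)^2) + ((1 - r^2)^2/(4*r^2))(-4*r^2/(r^2 - 1)^2) = -2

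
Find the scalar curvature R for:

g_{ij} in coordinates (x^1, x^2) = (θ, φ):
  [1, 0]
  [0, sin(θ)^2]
Non-zero Christoffel symbols (Γ^k_{ij} = Γ^k_{ji}):
Γ^θ_{φ φ} = -sin(2*θ)/2
Γ^φ_{θ φ} = 1/tan(θ)
Ricci tensor (R_{ij} = R^k_{ikj}): R_{θθ} = 1, R_{θφ} = 0, R_{φφ} = sin(θ)^2
Inverse metric: g^{θθ} = 1, g^{φφ} = 1/sin(θ)^2
R = g^{ij} R_{ij} = (1)(1) + (1/sin(θ)^2)(sin(θ)^2) = 2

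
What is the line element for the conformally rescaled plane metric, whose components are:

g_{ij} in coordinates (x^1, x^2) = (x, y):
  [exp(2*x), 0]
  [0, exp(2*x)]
ds^2 = g_{ij} dx^i dx^j; only the non-zero components contribute.
ds^2 = exp(2*x) dx^2 + exp(2*x) dy^2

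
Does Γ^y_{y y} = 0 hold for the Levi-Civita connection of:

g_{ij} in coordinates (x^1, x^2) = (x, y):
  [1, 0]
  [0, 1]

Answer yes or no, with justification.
Γ^y_{y y} = (1/2) g^{yy} (∂_y g_{yy} + ∂_y g_{yy} - ∂_y g_{yy}) = (1/2)(1)((0) + (0) - (0)) = 0
This equals the proposed value 0.
Yes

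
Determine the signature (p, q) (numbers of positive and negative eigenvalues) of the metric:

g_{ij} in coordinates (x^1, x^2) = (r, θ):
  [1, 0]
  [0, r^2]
The metric is diagonal, so its eigenvalues are the diagonal entries: 1, r^2 (at a generic point, where coordinate-dependent entries are positive).
2 positive, 0 negative.
(2, 0) - Riemannian (positive definite)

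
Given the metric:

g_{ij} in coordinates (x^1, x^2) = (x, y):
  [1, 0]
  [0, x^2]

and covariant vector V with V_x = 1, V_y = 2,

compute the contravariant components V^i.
Inverse metric (diagonal): g^{xx} = 1, g^{yy} = 1/x^2
V^i = g^{ij} V_j:
V^x = (1)(1) + (0)(2) = 1
V^y = (0)(1) + (1/x^2)(2) = 2/x^2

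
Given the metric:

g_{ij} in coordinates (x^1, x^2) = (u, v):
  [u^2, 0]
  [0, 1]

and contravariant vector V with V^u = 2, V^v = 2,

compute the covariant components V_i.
V_i = g_{ij} V^j:
V_u = (u^2)(2) + (0)(2) = 2*u^2
V_v = (0)(2) + (1)(2) = 2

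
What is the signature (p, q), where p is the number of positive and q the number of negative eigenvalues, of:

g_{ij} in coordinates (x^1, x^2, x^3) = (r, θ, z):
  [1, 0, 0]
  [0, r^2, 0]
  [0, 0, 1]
The metric is diagonal, so its eigenvalues are the diagonal entries: 1, r^2, 1 (at a generic point, where coordinate-dependent entries are positive).
3 positive, 0 negative.
(3, 0) - Riemannian (positive definite)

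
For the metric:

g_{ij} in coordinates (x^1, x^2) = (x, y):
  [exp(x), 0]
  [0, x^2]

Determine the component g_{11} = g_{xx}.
With x^1 = x, x^2 = y, g_{11} = g_{xx} is the row-1, column-1 entry of the matrix.
g_{11} = exp(x)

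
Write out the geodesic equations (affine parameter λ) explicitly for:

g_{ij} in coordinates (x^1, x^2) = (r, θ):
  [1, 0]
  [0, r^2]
Geodesic equation: d^2x^k/dλ^2 + Γ^k_{ij} (dx^i/dλ)(dx^j/dλ) = 0.
Non-zero Christoffel symbols:
Γ^r_{θ θ} = -r
Γ^θ_{r θ} = 1/r
Substituting (the symmetric pair Γ^k_{ij}, Γ^k_{ji} combines into a factor 2):
d^2r/dλ^2 - r (dθ/dλ)^2 = 0
d^2θ/dλ^2 + (2/r) (dr/dλ)(dθ/dλ) = 0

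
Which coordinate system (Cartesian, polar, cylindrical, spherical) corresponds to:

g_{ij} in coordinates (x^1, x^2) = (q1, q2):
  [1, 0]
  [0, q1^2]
The line element ds^2 = dq1^2 + q1^2 dq2^2 is dr^2 + r^2 dθ^2 with q1 = r, q2 = θ.
polar coordinates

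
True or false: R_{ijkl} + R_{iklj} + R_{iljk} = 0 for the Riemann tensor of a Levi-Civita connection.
This is the first (algebraic) Bianchi identity.
True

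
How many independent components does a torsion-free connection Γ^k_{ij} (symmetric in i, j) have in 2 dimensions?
Γ^k_{ij} has n choices for the upper index and n(n+1)/2 independent symmetric lower index pairs.
Total = 2 × 2×3/2 = 2 × 3 = 6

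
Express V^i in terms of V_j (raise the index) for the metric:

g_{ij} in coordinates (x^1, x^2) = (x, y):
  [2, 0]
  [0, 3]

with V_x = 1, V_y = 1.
Inverse metric (diagonal): g^{xx} = 1/2, g^{yy} = 1/3
V^i = g^{ij} V_j:
V^x = (1/2)(1) + (0)(1) = 1/2
V^y = (0)(1) + (1/3)(1) = 1/3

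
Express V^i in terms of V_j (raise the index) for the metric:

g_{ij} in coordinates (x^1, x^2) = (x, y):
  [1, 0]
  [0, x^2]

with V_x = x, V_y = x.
Inverse metric (diagonal): g^{xx} = 1, g^{yy} = 1/x^2
V^i = g^{ij} V_j:
V^x = (1)(x) + (0)(x) = x
V^y = (0)(x) + (1/x^2)(x) = 1/x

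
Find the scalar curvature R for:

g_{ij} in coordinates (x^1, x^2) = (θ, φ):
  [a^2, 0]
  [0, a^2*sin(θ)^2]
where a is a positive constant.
Non-zero Christoffel symbols (Γ^k_{ij} = Γ^k_{ji}):
Γ^θ_{φ φ} = -sin(2*θ)/2
Γ^φ_{θ φ} = 1/tan(θ)
Ricci tensor (R_{ij} = R^k_{ikj}): R_{θθ} = 1, R_{θφ} = 0, R_{φφ} = sin(θ)^2
Inverse metric: g^{θθ} = 1/a^2, g^{φφ} = 1/(a^2*sin(θ)^2)
R = g^{ij} R_{ij} = (1/a^2)(1) + (1/(a^2*sin(θ)^2))(sin(θ)^2) = 2/a^2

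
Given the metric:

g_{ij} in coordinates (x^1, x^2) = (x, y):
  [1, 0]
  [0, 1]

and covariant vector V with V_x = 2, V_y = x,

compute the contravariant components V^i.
Inverse metric (diagonal): g^{xx} = 1, g^{yy} = 1
V^i = g^{ij} V_j:
V^x = (1)(2) + (0)(x) = 2
V^y = (0)(2) + (1)(x) = x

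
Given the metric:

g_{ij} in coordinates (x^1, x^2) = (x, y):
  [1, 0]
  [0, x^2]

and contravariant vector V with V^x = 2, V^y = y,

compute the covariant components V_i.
V_i = g_{ij} V^j:
V_x = (1)(2) + (0)(y) = 2
V_y = (0)(2) + (x^2)(y) = x^2*y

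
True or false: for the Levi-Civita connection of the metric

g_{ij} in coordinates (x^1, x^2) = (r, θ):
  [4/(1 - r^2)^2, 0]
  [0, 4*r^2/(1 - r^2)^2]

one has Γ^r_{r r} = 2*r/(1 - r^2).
Γ^r_{r r} = (1/2) g^{rr} (∂_r g_{rr} + ∂_r g_{rr} - ∂_r g_{rr}) = (1/2)((1 - r^2)^2/4)((16*r/(1 - r^2)^3) + (16*r/(1 - r^2)^3) - (16*r/(1 - r^2)^3)) = 2*r/(1 - r^2)
This equals the proposed value 2*r/(1 - r^2).
True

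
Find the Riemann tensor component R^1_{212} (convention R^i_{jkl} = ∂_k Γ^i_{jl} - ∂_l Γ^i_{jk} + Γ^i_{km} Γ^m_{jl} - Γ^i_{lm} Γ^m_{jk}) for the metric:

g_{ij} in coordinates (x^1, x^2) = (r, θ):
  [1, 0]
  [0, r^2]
Non-zero Christoffel symbols (Γ^k_{ij} = Γ^k_{ji}):
Γ^r_{θ θ} = -r
Γ^θ_{r θ} = 1/r
R^r_{θ r θ} = ∂_r Γ^r_{θ θ} - ∂_θ Γ^r_{θ r} + Γ^r_{r m} Γ^m_{θ θ} - Γ^r_{θ m} Γ^m_{θ r}
  = (-1) - (0) + (0) - (-1) = 0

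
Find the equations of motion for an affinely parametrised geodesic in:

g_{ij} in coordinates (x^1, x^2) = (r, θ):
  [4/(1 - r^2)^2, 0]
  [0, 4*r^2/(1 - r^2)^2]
Geodesic equation: d^2x^k/dλ^2 + Γ^k_{ij} (dx^i/dλ)(dx^j/dλ) = 0.
Non-zero Christoffel symbols:
Γ^r_{r r} = 2*r/(1 - r^2)
Γ^r_{θ θ} = (r^3 + r)/(r^2 - 1)
Γ^θ_{r θ} = (-r^2 - 1)/(r^3 - r)
Substituting (the symmetric pair Γ^k_{ij}, Γ^k_{ji} combines into a factor 2):
d^2r/dλ^2 + (2*r/(1 - r^2)) (dr/dλ)^2 + ((r^3 + r)/(r^2 - 1)) (dθ/dλ)^2 = 0
d^2θ/dλ^2 + ((-2*r^2 - 2)/(r^3 - r)) (dr/dλ)(dθ/dλ) = 0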